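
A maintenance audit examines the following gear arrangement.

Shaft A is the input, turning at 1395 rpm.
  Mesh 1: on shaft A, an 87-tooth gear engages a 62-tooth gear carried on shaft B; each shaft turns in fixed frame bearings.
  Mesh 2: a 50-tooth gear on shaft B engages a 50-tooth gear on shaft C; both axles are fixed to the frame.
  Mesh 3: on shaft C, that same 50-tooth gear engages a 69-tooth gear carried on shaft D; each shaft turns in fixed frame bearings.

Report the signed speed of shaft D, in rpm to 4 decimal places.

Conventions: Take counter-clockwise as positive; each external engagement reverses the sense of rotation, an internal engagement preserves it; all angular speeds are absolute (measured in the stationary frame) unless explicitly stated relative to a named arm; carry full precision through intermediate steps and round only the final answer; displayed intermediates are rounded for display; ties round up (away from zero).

3-mesh fixed-axis compound train (all bearings frame-fixed)
mesh 1 [87T→62T]: ω = 1395.0000×87/62 = 1957.5000 rpm, sense flips to −
mesh 2 [50T→50T]: ω = 1957.5000×50/50 = 1957.5000 rpm, sense flips to +
mesh 3 [50T→69T]: ω = 1957.5000×50/69 = 1418.4783 rpm, sense flips to −
signed output speed = -1418.4783 rpm

-1418.4783 rpm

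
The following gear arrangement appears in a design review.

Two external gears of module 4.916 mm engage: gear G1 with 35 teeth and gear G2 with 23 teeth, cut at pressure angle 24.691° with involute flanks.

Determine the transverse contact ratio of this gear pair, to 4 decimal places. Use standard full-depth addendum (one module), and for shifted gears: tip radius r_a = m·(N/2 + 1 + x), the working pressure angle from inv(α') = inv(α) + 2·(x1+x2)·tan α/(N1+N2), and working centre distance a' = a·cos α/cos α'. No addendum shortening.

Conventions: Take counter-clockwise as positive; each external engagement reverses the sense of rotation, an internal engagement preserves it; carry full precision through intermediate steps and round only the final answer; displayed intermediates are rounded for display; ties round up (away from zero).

1.4730

topology: single-mesh involute geometry — m = 4.916, 35T/23T pair
base radii: r_b1 = 78.164604, r_b2 = 51.365311
tip radii: r_a1 = 90.946000, r_a2 = 61.450000
no profile shift: α' = α, a' = a
action lengths: √(r_a1²−r_b1²) = 46.491607, √(r_a2²−r_b2²) = 33.729917
base pitch p_b = π·m·cos α = 14.032077
CR = (46.491607 + 33.729917 − 142.564000·sin 24.69100°)/14.032077 = 1.472987
contact ratio ≈ 1.4730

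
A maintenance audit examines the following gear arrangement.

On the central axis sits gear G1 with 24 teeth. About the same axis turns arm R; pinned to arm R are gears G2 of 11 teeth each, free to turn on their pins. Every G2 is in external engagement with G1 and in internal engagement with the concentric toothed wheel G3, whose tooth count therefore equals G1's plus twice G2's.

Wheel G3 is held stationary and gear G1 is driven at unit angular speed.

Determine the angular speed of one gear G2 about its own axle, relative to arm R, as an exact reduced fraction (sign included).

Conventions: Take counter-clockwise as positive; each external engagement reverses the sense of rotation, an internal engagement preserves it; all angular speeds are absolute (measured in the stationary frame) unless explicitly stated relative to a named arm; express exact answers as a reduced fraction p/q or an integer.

topology: planetary set — G1 24T / G2 11T / G3 46T, arm = carrier (Willis)
ring teeth: 24 + 2·11 = 46
24(ω_sun−ω_arm) = −46(ω_ring−ω_arm),  ω_ring = 0, ω_sun = 1
24(1−ω_arm) = −46(0−ω_arm)  ⇒  70·ω_arm = 24  ⇒  ω_arm = 12/35
sun–planet mesh: 24·(1−12/35) = −11·(ω_p−ω_arm)  ⇒  ω_p−ω_arm = -552/385
exact speed ratio = -552/385

-552/385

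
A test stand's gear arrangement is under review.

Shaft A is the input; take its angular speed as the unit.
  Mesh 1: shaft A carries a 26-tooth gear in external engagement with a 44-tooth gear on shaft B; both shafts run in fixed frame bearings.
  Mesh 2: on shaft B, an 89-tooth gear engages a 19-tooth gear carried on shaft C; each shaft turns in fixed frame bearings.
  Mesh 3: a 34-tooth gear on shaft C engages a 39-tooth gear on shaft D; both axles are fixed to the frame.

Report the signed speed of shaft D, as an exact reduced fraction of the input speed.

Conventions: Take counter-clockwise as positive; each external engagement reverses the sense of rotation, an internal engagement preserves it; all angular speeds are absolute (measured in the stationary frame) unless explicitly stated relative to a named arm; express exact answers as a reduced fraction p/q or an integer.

3-mesh fixed-axis compound train (all bearings frame-fixed)
mesh 1 [26T→44T]: |ω|/ω_in = 1×26/44 = 13/22, sense flips to −
mesh 2 [89T→19T]: |ω|/ω_in = (13/22)×89/19 = 1157/418, sense flips to +
mesh 3 [34T→39T]: |ω|/ω_in = (1157/418)×34/39 = 1513/627, sense flips to −
signed output speed (× input speed) = -1513/627

-1513/627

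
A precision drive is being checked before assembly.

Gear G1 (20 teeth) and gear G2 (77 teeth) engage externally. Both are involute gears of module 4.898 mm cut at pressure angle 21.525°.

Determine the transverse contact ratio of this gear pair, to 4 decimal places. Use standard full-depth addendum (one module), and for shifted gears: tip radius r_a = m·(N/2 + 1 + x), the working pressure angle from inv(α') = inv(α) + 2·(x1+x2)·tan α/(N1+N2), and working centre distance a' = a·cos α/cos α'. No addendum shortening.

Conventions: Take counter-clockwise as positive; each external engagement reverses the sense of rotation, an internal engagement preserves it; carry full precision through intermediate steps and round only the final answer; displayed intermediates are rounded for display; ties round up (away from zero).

class = single-mesh tooth geometry [involute pair 20T × 77T, m = 4.898]
base radii: r_b1 = 45.564015, r_b2 = 175.421459
tip radii: r_a1 = 53.878000, r_a2 = 193.471000
no profile shift: α' = α, a' = a
action lengths: √(r_a1²−r_b1²) = 28.753424, √(r_a2²−r_b2²) = 81.598648
base pitch p_b = π·m·cos α = 14.314358
CR = (28.753424 + 81.598648 − 237.553000·sin 21.52500°)/14.314358 = 1.620204
contact ratio ≈ 1.6202

1.6202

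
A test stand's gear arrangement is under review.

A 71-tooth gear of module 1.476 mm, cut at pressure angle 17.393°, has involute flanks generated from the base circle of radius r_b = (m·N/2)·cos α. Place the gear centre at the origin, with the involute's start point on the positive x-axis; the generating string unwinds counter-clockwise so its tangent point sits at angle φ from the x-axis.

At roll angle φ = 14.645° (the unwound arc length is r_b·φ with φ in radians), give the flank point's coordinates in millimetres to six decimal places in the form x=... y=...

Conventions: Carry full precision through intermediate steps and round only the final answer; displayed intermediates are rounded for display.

recognized (one wheel, involute flank): single-mesh tooth geometry, m = 1.476, N = 71
pitch radius r_p = m·N/2 = 1.476·71/2 = 52.398000
base radius r_b = r_p·cos α = 52.398000·cos 17.393° = 50.002199
roll angle φ = 14.645° = 0.25560347 rad
x = r_b·(cos φ + φ·sin φ) = 51.609017
y = r_b·(sin φ − φ·cos φ) = 0.276521

x=51.609017 y=0.276521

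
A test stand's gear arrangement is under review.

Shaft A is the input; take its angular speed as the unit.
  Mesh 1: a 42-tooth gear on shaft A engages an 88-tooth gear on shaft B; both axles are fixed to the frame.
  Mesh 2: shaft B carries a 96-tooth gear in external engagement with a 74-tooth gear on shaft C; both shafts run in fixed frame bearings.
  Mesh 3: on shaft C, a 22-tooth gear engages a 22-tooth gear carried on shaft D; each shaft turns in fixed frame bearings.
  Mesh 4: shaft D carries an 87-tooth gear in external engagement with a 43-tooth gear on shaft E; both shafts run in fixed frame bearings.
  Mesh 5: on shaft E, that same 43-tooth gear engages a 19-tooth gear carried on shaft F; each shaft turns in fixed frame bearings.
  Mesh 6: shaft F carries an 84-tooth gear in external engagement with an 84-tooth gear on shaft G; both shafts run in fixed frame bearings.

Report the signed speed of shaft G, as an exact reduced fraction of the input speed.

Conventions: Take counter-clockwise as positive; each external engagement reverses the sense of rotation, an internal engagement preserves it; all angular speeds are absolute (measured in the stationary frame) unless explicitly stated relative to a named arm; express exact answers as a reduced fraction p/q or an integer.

21924/7733

6-mesh fixed-axis compound train (all bearings frame-fixed)
mesh 1 [42T→88T]: |ω|/ω_in = 1×42/88 = 21/44, sense flips to −
mesh 2 [96T→74T]: |ω|/ω_in = (21/44)×96/74 = 252/407, sense flips to +
mesh 3 [22T→22T]: |ω|/ω_in = (252/407)×22/22 = 252/407, sense flips to −
mesh 4 [87T→43T]: |ω|/ω_in = (252/407)×87/43 = 21924/17501, sense flips to +
mesh 5 [43T→19T]: |ω|/ω_in = (21924/17501)×43/19 = 21924/7733, sense flips to −
mesh 6 [84T→84T]: |ω|/ω_in = (21924/7733)×84/84 = 21924/7733, sense flips to +
signed output speed (× input speed) = 21924/7733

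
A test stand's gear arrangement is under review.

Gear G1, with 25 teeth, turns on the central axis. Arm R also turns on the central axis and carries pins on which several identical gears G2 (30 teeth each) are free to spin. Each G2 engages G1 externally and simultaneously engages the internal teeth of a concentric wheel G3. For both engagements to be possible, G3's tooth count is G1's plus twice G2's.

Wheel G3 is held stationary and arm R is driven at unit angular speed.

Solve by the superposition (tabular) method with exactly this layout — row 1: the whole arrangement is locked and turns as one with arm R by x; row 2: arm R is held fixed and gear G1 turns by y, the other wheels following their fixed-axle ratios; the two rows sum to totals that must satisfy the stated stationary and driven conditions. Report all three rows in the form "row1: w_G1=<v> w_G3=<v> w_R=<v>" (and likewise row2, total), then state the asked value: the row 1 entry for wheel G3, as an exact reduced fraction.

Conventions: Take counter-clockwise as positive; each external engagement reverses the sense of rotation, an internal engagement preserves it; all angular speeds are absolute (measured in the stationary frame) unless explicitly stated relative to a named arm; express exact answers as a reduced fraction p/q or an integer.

row1: w_G1=1 w_G3=1 w_R=1
row2: w_G1=17/5 w_G3=-1 w_R=0
total: w_G1=22/5 w_G3=0 w_R=1
asked value: 1

class = planetary set [G3 = 25+2·30 = 85; Willis about the carrier]
row 1 (train locked, turned with arm): all members turn x
row 2: sun turns y, ring = −(25/85)·y, arm 0
boundary: total ω_ring = x − (25/85)·y = 0 and total ω_arm = x = 1  ⇒  y = 17/5, x = 1
row 2 ring = −(25/85)·17/5 = -1
totals (row 1 + row 2): sun 1 + 17/5 = 22/5, ring 1 + (-1) = 0, arm 1 + 0 = 1
asked cell (row1, ring) = 1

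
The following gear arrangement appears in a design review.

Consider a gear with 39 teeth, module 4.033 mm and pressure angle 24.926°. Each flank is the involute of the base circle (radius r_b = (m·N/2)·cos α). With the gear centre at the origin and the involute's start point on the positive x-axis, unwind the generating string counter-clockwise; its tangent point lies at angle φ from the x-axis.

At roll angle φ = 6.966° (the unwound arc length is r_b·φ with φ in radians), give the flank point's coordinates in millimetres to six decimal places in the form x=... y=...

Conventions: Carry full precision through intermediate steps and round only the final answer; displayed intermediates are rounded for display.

single-mesh involute tooth geometry (39T wheel at module 4.033)
pitch radius r_p = m·N/2 = 4.033·39/2 = 78.643500
base radius r_b = r_p·cos α = 78.643500·cos 24.926° = 71.318083
roll angle φ = 6.966° = 0.12157964 rad
x = r_b·(cos φ + φ·sin φ) = 71.843235
y = r_b·(sin φ − φ·cos φ) = 0.042660

x=71.843235 y=0.042660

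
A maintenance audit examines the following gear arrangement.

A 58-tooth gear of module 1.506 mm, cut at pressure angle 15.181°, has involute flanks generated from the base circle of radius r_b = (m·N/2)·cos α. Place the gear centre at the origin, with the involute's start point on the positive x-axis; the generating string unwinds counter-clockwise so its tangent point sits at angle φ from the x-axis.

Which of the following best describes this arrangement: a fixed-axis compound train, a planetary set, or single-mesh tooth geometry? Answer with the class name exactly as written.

single-mesh tooth geometry

recognized (one wheel, involute flank): single-mesh tooth geometry, m = 1.506, N = 58
classification: single-mesh tooth geometry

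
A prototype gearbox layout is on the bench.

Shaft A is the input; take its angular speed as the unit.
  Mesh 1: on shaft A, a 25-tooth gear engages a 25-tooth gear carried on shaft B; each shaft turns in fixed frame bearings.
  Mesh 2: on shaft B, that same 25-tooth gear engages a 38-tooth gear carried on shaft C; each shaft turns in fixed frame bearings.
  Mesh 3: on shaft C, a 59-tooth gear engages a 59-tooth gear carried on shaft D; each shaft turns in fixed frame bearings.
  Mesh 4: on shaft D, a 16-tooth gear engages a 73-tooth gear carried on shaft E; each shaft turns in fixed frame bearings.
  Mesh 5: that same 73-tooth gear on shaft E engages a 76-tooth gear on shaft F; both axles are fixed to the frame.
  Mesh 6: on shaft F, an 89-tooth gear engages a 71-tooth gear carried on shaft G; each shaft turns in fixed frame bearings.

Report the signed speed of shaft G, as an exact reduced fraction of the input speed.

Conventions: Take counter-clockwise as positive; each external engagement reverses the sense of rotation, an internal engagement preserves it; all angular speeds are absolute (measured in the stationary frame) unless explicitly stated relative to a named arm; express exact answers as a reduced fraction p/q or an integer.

6-mesh fixed-axis compound train (all bearings frame-fixed)
mesh 1 [25T→25T]: |ω|/ω_in = 1×25/25 = 1, sense flips to −
mesh 2 [25T→38T]: |ω|/ω_in = 1×25/38 = 25/38, sense flips to +
mesh 3 [59T→59T]: |ω|/ω_in = (25/38)×59/59 = 25/38, sense flips to −
mesh 4 [16T→73T]: |ω|/ω_in = (25/38)×16/73 = 200/1387, sense flips to +
mesh 5 [73T→76T]: |ω|/ω_in = (200/1387)×73/76 = 50/361, sense flips to −
mesh 6 [89T→71T]: |ω|/ω_in = (50/361)×89/71 = 4450/25631, sense flips to +
signed output speed (× input speed) = 4450/25631

4450/25631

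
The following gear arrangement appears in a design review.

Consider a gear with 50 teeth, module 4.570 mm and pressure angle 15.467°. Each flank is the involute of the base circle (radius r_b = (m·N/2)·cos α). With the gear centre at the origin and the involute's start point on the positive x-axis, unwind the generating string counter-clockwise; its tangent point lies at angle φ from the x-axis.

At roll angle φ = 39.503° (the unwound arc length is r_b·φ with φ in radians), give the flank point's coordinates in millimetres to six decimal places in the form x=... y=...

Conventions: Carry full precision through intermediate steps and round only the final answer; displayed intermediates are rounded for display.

x=133.254435 y=11.467022

recognized (one wheel, involute flank): single-mesh tooth geometry, m = 4.570, N = 50
pitch radius r_p = m·N/2 = 4.570·50/2 = 114.250000
base radius r_b = r_p·cos α = 114.250000·cos 15.467° = 110.112346
roll angle φ = 39.503° = 0.68945741 rad
x = r_b·(cos φ + φ·sin φ) = 133.254435
y = r_b·(sin φ − φ·cos φ) = 11.467022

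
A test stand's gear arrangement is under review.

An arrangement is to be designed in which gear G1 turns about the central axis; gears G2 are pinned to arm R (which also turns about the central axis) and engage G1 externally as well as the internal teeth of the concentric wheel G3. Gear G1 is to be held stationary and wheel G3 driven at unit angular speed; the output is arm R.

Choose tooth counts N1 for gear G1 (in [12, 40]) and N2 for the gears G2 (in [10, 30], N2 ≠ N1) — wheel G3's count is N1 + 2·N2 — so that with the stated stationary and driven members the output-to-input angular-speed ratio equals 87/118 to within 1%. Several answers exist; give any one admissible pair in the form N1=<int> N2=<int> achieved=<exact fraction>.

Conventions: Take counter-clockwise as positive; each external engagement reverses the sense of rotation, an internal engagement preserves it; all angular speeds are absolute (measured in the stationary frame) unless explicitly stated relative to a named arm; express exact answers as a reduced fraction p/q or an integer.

N1=31 N2=28 achieved=87/118

planetary set to be sized for 87/118 (Willis relation)
Willis with ω_sun = 0: ω_arm/ω_ring = N3/(N1+N3); set equal to 87/118  ⇒  N3/N1 = (87/118)/(1 − 87/118) = 87/31
N3 = N1 + 2·N2  ⇒  N2/N1 = (N3/N1 − 1)/2 = (87/31 − 1)/2 = 28/31
smallest multiple with N1 ≥ 12 and N2 ≥ 10: k = 1  ⇒  N1 = 1·31 = 31, N2 = 1·28 = 28 (N1 ≤ 40, N2 ≤ 30, N2 ≠ N1 ✓), N3 = 31 + 2·28 = 87
check: N3/(N1+N3) with N1 = 31, N3 = 87 gives 87/118; |achieved − target| = 0 ≤ 87/11800 ✓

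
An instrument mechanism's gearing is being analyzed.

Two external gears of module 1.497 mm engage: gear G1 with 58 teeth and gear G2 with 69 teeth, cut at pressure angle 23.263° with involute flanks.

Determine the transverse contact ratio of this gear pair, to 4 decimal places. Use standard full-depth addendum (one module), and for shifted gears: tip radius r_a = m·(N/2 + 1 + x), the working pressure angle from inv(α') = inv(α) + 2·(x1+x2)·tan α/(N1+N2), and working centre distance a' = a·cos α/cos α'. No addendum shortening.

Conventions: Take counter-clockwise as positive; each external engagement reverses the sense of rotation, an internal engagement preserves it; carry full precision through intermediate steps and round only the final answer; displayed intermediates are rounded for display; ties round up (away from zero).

1.6287

single-mesh involute tooth geometry (58T engaging 69T at module 1.497)
base radii: r_b1 = 39.883594, r_b2 = 47.447723
tip radii: r_a1 = 44.910000, r_a2 = 53.143500
no profile shift: α' = α, a' = a
action lengths: √(r_a1²−r_b1²) = 20.644783, √(r_a2²−r_b2²) = 23.936273
base pitch p_b = π·m·cos α = 4.320621
CR = (20.644783 + 23.936273 − 95.059500·sin 23.26300°)/4.320621 = 1.628721
contact ratio ≈ 1.6287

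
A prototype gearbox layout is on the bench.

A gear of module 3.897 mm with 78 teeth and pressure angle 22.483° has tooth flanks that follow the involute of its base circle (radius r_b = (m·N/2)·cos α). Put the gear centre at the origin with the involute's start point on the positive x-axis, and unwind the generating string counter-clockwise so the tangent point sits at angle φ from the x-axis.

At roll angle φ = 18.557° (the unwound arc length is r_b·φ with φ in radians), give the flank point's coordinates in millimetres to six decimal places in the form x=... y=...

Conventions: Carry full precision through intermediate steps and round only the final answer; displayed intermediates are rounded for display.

single-mesh involute tooth geometry (78T wheel at module 3.897)
pitch radius r_p = m·N/2 = 3.897·78/2 = 151.983000
base radius r_b = r_p·cos α = 151.983000·cos 22.483° = 140.431234
roll angle φ = 18.557° = 0.32388075 rad
x = r_b·(cos φ + φ·sin φ) = 147.604727
y = r_b·(sin φ − φ·cos φ) = 1.573748

x=147.604727 y=1.573748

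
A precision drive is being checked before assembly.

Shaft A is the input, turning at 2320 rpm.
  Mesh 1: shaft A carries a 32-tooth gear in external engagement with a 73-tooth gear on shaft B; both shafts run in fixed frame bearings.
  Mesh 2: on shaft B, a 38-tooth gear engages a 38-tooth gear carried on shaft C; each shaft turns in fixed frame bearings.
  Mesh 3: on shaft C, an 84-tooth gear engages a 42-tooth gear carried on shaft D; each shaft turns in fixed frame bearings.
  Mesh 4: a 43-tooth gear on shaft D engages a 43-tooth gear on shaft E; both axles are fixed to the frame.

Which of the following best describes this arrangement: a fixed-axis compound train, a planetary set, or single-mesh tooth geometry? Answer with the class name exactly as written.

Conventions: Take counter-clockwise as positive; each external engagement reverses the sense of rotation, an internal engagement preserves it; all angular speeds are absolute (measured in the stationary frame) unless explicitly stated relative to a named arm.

recognized (5 fixed axles, 4 meshes): fixed-axis compound train
classification: fixed-axis compound train

fixed-axis compound train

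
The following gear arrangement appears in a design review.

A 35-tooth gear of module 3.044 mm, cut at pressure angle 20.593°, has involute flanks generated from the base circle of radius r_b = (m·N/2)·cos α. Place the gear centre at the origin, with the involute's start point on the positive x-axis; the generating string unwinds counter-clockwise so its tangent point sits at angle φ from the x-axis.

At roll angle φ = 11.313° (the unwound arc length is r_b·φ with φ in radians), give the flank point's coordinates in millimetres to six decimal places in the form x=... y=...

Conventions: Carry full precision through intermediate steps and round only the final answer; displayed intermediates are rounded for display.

topology: single-mesh involute geometry — m = 3.044, N = 35
pitch radius r_p = m·N/2 = 3.044·35/2 = 53.270000
base radius r_b = r_p·cos α = 53.270000·cos 20.593° = 49.866181
roll angle φ = 11.313° = 0.19744910 rad
x = r_b·(cos φ + φ·sin φ) = 50.828772
y = r_b·(sin φ − φ·cos φ) = 0.127455

x=50.828772 y=0.127455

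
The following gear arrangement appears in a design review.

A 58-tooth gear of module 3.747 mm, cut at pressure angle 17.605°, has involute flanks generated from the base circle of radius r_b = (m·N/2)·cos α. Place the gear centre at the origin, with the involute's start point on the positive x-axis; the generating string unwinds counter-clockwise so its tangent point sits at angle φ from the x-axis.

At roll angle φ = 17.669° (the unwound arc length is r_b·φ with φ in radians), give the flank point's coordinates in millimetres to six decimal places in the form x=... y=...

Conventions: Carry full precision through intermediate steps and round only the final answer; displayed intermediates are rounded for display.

single-mesh involute tooth geometry (58T wheel at module 3.747)
pitch radius r_p = m·N/2 = 3.747·58/2 = 108.663000
base radius r_b = r_p·cos α = 108.663000·cos 17.605° = 103.573690
roll angle φ = 17.669° = 0.30838223 rad
x = r_b·(cos φ + φ·sin φ) = 108.382126
y = r_b·(sin φ − φ·cos φ) = 1.002907

x=108.382126 y=1.002907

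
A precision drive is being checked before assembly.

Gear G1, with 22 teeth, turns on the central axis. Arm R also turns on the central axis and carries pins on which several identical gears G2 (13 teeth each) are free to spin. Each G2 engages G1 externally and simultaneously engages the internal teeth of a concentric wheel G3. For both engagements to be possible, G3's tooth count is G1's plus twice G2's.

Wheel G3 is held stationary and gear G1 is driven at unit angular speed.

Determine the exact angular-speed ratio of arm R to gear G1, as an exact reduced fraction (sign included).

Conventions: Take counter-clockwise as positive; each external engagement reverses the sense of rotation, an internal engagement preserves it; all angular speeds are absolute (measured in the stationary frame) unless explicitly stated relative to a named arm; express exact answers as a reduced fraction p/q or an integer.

recognized (axles ride arm R): planetary set, 22/13/48 teeth
ring teeth: 22 + 2·13 = 48
22(ω_sun−ω_arm) = −48(ω_ring−ω_arm),  ω_ring = 0, ω_sun = 1
22(1−ω_arm) = −48(0−ω_arm)  ⇒  70·ω_arm = 22  ⇒  ω_arm = 11/35
ω_out/ω_in = 11/35

11/35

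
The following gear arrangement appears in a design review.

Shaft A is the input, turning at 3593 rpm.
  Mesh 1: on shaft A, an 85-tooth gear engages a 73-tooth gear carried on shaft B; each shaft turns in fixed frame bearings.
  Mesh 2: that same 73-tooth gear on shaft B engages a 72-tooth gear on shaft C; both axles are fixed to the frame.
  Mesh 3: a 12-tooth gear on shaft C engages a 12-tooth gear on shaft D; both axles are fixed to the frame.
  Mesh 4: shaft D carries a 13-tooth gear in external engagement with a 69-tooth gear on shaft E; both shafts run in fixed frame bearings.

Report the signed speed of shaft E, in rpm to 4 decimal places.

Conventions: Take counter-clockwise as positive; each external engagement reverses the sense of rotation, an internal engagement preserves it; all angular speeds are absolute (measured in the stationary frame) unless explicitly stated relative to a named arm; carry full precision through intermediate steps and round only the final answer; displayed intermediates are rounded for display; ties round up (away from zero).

class = fixed-axis compound train [4 meshes; 4 ratios multiply, 4 sense flips]
mesh 1 [85T→73T]: ω = 3593.0000×85/73 = 4183.6301 rpm, sense flips to −
mesh 2 [73T→72T]: ω = 4183.6301×73/72 = 4241.7361 rpm, sense flips to +
mesh 3 [12T→12T]: ω = 4241.7361×12/12 = 4241.7361 rpm, sense flips to −
mesh 4 [13T→69T]: ω = 4241.7361×13/69 = 799.1677 rpm, sense flips to +
signed output speed = +799.1677 rpm

+799.1677 rpm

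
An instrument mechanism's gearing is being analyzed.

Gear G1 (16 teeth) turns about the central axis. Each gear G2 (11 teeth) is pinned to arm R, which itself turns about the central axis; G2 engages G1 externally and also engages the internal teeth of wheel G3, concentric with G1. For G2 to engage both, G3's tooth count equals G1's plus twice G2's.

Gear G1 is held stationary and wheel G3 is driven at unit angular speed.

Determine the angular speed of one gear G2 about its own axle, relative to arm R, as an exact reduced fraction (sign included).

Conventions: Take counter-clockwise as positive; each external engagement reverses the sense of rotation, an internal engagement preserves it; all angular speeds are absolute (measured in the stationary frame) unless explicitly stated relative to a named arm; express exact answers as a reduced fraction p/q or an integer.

class = planetary set [G3 = 16+2·11 = 38; Willis about the carrier]
ring teeth: 16 + 2·11 = 38
16(ω_sun−ω_arm) = −38(ω_ring−ω_arm),  ω_sun = 0, ω_ring = 1
16(0−ω_arm) = −38(1−ω_arm)  ⇒  54·ω_arm = 38  ⇒  ω_arm = 19/27
sun–planet mesh: 16·(0−19/27) = −11·(ω_p−ω_arm)  ⇒  ω_p−ω_arm = 304/297
exact speed ratio = 304/297

304/297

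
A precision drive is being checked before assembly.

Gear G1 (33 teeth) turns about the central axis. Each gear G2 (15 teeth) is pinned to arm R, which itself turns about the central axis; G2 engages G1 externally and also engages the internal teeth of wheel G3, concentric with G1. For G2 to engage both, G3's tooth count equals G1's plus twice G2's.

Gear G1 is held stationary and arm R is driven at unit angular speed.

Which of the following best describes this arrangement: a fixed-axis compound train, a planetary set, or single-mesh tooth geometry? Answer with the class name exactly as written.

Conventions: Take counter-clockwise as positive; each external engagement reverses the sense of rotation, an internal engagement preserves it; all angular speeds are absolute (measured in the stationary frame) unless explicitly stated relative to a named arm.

planetary set (33T centre, 15T on arm, 63T internal) — Willis relation
classification: planetary set

planetary set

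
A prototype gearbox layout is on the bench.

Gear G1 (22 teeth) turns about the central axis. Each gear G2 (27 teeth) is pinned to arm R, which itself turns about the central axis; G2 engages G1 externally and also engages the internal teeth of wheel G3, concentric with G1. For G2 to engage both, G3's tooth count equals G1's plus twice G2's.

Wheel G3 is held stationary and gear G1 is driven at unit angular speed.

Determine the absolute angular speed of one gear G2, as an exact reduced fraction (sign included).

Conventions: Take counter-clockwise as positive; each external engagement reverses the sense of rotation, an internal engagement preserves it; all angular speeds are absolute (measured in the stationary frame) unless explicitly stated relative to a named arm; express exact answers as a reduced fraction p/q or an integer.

-11/27

recognized (axles ride arm R): planetary set, 22/27/76 teeth
ring teeth: 22 + 2·27 = 76
22(ω_sun−ω_arm) = −76(ω_ring−ω_arm),  ω_ring = 0, ω_sun = 1
22(1−ω_arm) = −76(0−ω_arm)  ⇒  98·ω_arm = 22  ⇒  ω_arm = 11/49
sun–planet mesh: 22·(1−11/49) = −27·(ω_p−ω_arm)  ⇒  ω_p−ω_arm = -836/1323
ω_p = 11/49 − 836/1323 = -11/27
exact speed ratio = -11/27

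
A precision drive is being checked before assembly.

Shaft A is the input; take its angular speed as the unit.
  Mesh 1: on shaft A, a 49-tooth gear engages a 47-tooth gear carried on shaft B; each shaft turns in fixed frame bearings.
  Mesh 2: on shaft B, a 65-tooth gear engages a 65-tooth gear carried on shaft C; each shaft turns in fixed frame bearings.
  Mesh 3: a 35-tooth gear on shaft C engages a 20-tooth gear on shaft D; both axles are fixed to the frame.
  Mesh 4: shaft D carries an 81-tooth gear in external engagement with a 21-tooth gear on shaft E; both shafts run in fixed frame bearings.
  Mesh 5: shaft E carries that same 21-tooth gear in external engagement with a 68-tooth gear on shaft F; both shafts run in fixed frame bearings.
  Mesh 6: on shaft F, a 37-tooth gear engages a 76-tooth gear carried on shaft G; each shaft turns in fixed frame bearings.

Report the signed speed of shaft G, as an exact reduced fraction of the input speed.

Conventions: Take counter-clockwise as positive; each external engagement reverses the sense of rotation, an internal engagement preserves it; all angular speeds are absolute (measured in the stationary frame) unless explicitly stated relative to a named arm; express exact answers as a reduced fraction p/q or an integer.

6-mesh fixed-axis compound train (all bearings frame-fixed)
mesh 1 [49T→47T]: |ω|/ω_in = 1×49/47 = 49/47, sense flips to −
mesh 2 [65T→65T]: |ω|/ω_in = (49/47)×65/65 = 49/47, sense flips to +
mesh 3 [35T→20T]: |ω|/ω_in = (49/47)×35/20 = 343/188, sense flips to −
mesh 4 [81T→21T]: |ω|/ω_in = (343/188)×81/21 = 1323/188, sense flips to +
mesh 5 [21T→68T]: |ω|/ω_in = (1323/188)×21/68 = 27783/12784, sense flips to −
mesh 6 [37T→76T]: |ω|/ω_in = (27783/12784)×37/76 = 1027971/971584, sense flips to +
signed output speed (× input speed) = 1027971/971584

1027971/971584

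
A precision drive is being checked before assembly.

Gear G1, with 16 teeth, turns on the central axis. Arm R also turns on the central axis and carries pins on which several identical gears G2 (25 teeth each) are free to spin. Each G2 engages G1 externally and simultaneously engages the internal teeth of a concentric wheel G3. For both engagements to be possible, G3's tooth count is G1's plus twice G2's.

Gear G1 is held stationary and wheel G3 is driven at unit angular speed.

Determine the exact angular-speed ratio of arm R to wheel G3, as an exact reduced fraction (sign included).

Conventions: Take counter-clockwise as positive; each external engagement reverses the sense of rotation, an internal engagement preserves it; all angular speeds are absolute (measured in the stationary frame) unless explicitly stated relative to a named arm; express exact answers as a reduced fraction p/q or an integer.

33/41

class = planetary set [G3 = 16+2·25 = 66; Willis about the carrier]
ring teeth: 16 + 2·25 = 66
16(ω_sun−ω_arm) = −66(ω_ring−ω_arm),  ω_sun = 0, ω_ring = 1
16(0−ω_arm) = −66(1−ω_arm)  ⇒  82·ω_arm = 66  ⇒  ω_arm = 33/41
ω_out/ω_in = 33/41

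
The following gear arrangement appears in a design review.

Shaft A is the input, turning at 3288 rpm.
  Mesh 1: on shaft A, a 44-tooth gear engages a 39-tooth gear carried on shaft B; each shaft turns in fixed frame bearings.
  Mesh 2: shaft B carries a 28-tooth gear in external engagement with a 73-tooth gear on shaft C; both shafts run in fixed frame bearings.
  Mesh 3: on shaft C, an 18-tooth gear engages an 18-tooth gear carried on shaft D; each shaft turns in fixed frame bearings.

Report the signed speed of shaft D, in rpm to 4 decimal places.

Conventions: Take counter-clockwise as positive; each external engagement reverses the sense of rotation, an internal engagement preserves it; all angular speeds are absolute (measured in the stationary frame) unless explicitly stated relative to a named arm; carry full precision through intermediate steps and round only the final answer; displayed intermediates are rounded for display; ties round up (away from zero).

topology: fixed-axis compound train — 3 meshes, A→D
mesh 1 [44T→39T]: ω = 3288.0000×44/39 = 3709.5385 rpm, sense flips to −
mesh 2 [28T→73T]: ω = 3709.5385×28/73 = 1422.8367 rpm, sense flips to +
mesh 3 [18T→18T]: ω = 1422.8367×18/18 = 1422.8367 rpm, sense flips to −
signed output speed = -1422.8367 rpm

-1422.8367 rpm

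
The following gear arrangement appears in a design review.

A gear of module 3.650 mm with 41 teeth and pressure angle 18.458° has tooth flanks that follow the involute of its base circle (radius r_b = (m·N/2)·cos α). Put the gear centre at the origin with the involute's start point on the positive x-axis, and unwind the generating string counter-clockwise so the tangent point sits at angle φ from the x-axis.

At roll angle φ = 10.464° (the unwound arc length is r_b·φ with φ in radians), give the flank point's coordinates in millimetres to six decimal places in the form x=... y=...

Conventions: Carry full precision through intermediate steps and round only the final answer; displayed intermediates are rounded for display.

class = single-mesh tooth geometry [base-circle involute, m = 3.650, 41T]
pitch radius r_p = m·N/2 = 3.650·41/2 = 74.825000
base radius r_b = r_p·cos α = 74.825000·cos 18.458° = 70.975702
roll angle φ = 10.464° = 0.18263125 rad
x = r_b·(cos φ + φ·sin φ) = 72.149519
y = r_b·(sin φ − φ·cos φ) = 0.143636

x=72.149519 y=0.143636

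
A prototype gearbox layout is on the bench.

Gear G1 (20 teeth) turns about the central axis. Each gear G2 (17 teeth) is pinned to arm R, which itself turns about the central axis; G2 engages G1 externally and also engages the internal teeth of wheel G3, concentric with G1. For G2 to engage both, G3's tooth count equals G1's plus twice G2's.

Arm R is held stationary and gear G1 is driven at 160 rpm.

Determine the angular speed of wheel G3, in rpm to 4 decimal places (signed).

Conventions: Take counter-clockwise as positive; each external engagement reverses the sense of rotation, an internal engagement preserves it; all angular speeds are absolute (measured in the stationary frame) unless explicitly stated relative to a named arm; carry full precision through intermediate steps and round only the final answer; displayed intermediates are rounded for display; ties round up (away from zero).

-59.2593 rpm

topology: planetary set — G1 20T / G2 17T / G3 54T, arm = carrier (Willis)
normalise by the input: solve with ω_sun = 1, then scale by 160 rpm
ring teeth: 20 + 2·17 = 54
20(ω_sun−ω_arm) = −54(ω_ring−ω_arm),  ω_arm = 0, ω_sun = 1
ω_ring = 0 − (20/54)(1−0) = -10/27
scale: ω_ring = -10/27 × 160 rpm = -59.2593 rpm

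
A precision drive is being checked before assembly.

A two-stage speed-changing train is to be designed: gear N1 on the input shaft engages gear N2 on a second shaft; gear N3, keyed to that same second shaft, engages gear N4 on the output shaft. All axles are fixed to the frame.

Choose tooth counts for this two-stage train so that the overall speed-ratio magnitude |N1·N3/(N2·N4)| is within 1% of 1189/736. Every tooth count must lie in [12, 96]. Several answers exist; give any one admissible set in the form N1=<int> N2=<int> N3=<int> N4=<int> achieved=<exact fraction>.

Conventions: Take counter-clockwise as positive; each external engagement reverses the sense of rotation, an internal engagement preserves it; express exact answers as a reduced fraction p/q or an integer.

design class (target 1189/736): fixed-axis compound train
target = 1189/736 in lowest terms: an exact hit needs N1·N3 = k·1189 and N2·N4 = k·736 for one integer k, every count in [12, 96]; additionally prefer no 1:1 stage (N1 ≠ N2, N3 ≠ N4)
k = 1: N1·N3 = 1189 = 29·41, N2·N4 = 736 = 16·46
achieved = 29·41/(16·46) = 1189/736; |achieved − target| = 0 ≤ 1189/73600 ✓

N1=29 N2=16 N3=41 N4=46 achieved=1189/736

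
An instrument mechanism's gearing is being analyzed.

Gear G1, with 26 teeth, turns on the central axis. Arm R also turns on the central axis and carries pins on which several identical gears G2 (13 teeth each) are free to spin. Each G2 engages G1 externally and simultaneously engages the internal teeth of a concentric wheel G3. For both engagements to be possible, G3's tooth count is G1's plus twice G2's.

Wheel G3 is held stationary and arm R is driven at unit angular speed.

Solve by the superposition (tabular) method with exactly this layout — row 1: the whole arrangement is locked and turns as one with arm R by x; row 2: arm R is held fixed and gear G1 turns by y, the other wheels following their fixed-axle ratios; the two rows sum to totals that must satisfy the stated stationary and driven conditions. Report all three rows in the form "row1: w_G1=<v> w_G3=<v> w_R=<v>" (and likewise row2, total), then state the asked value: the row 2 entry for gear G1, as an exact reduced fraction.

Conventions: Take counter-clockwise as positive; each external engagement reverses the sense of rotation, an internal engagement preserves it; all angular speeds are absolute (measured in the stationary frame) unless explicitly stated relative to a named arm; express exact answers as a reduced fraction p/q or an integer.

row1: w_G1=1 w_G3=1 w_R=1
row2: w_G1=2 w_G3=-1 w_R=0
total: w_G1=3 w_G3=0 w_R=1
asked value: 2

class = planetary set [G3 = 26+2·13 = 52; Willis about the carrier]
row 1 (train locked, turned with arm): all members turn x
row 2 (arm held, sun turns y): ω_ring = −(26/52)·y, ω_arm = 0
boundary: total ω_ring = x − (26/52)·y = 0 and total ω_arm = x = 1  ⇒  y = 2, x = 1
row 2 ring = −(26/52)·2 = -1
totals (row 1 + row 2): sun 1 + 2 = 3, ring 1 + (-1) = 0, arm 1 + 0 = 1
asked cell (row2, sun) = 2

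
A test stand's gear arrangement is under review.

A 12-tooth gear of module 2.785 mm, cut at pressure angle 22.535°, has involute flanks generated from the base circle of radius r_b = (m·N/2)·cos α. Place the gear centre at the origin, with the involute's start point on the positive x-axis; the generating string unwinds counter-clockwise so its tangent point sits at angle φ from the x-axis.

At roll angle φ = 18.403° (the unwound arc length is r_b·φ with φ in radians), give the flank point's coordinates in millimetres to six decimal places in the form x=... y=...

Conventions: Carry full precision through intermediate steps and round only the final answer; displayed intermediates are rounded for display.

class = single-mesh tooth geometry [base-circle involute, m = 2.785, 12T]
pitch radius r_p = m·N/2 = 2.785·12/2 = 16.710000
base radius r_b = r_p·cos α = 16.710000·cos 22.535° = 15.434118
roll angle φ = 18.403° = 0.32119294 rad
x = r_b·(cos φ + φ·sin φ) = 16.209832
y = r_b·(sin φ − φ·cos φ) = 0.168722

x=16.209832 y=0.168722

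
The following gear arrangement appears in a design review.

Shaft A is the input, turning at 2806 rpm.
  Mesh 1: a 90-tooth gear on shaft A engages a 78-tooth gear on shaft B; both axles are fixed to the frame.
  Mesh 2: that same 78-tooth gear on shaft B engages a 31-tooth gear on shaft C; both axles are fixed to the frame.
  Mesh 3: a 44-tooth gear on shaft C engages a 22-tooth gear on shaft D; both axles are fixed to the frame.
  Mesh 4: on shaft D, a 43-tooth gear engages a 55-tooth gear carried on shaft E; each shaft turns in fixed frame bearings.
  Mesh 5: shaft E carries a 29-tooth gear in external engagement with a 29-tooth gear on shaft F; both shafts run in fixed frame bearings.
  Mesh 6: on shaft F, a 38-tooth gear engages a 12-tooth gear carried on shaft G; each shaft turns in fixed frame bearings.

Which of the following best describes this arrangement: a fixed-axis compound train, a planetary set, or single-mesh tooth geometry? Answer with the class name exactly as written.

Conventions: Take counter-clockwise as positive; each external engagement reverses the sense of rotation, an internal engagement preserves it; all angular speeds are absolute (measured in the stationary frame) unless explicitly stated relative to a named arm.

fixed-axis compound train

class = fixed-axis compound train [6 meshes; 6 ratios multiply, 6 sense flips]
classification: fixed-axis compound train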